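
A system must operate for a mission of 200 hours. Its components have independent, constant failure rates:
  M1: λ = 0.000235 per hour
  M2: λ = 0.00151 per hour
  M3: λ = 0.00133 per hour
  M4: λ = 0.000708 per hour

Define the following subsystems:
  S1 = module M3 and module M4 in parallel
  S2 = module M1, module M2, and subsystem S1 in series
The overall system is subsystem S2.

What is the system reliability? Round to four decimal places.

R(M1) = exp(−0.000235 × 200) = 0.954087
R(M2) = exp(−0.00151 × 200) = 0.739338
R(M3) = exp(−0.00133 × 200) = 0.766439
R(M4) = exp(−0.000708 × 200) = 0.867968
Parallel (M3 and M4): 1 − (1 − 0.766439)(1 − 0.867968) = 0.969162
Series (M1, M2, and [0.969162]): 0.954087 × 0.739338 × 0.969162 = 0.6836

0.6836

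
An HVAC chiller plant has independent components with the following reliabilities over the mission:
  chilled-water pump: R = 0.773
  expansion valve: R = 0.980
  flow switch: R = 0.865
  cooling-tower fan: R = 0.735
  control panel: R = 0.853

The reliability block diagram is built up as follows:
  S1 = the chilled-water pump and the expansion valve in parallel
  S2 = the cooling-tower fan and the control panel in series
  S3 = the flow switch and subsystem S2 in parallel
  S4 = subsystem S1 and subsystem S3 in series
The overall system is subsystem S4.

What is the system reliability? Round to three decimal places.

0.945

Parallel (chilled-water pump and expansion valve): 1 − (1 − 0.77300)(1 − 0.98000) = 0.99546
Series (cooling-tower fan and control panel): 0.73500 × 0.85300 = 0.62696
Parallel (flow switch and [0.62696]): 1 − (1 − 0.86500)(1 − 0.62696) = 0.94964
Series ([0.99546] and [0.94964]): 0.99546 × 0.94964 = 0.945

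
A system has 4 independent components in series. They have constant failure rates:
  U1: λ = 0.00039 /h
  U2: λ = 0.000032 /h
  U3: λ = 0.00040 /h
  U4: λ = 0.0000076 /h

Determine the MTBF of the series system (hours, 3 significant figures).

Series of exponential components: λ_sys = Σ λ_i
λ_sys = 0.00039 + 0.000032 + 0.00040 + 0.0000076 = 8.2960e-04 /h
MTBF = 1 / λ_sys = 1210 h

1210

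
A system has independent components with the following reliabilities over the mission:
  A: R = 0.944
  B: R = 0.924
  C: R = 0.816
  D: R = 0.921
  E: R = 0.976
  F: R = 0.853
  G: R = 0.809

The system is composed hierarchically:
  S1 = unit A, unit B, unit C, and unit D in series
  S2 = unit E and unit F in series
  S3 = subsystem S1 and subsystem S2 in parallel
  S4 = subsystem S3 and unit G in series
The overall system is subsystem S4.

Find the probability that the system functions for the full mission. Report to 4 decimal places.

0.7623

Series (A, B, C, and D): 0.944000 × 0.924000 × 0.816000 × 0.921000 = 0.655532
Series (E and F): 0.976000 × 0.853000 = 0.832528
Parallel ([0.655532] and [0.832528]): 1 − (1 − 0.655532)(1 − 0.832528) = 0.942311
Series ([0.942311] and G): 0.942311 × 0.809000 = 0.7623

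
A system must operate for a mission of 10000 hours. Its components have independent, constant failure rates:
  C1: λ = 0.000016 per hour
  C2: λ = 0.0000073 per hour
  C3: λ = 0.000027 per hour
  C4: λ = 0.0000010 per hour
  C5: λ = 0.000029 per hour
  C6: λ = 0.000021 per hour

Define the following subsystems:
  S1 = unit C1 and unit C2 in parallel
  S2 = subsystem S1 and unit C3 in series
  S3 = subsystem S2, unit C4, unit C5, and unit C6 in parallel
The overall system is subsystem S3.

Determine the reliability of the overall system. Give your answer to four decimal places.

R(C1) = exp(−0.000016 × 10000) = 0.852144
R(C2) = exp(−0.0000073 × 10000) = 0.929601
R(C3) = exp(−0.000027 × 10000) = 0.763379
R(C4) = exp(−0.0000010 × 10000) = 0.990050
R(C5) = exp(−0.000029 × 10000) = 0.748264
R(C6) = exp(−0.000021 × 10000) = 0.810584
Parallel (C1 and C2): 1 − (1 − 0.852144)(1 − 0.929601) = 0.989591
Series ([0.989591] and C3): 0.989591 × 0.763379 = 0.755433
Parallel ([0.755433], C4, C5, and C6): 1 − (1 − 0.755433)(1 − 0.990050)(1 − 0.748264)(1 − 0.810584) = 0.9999

0.9999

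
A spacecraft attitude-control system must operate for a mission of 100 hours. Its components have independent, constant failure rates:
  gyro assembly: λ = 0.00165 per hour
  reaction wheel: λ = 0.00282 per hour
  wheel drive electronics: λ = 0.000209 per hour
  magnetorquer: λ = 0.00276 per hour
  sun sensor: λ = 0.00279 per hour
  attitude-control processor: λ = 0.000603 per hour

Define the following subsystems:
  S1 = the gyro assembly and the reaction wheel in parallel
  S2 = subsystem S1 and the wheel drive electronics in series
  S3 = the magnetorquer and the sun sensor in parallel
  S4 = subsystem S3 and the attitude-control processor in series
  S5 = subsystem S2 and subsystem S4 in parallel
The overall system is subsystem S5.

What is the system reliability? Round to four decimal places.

R(gyro assembly) = exp(−0.00165 × 100) = 0.847894
R(reaction wheel) = exp(−0.00282 × 100) = 0.754274
R(wheel drive electronics) = exp(−0.000209 × 100) = 0.979317
R(magnetorquer) = exp(−0.00276 × 100) = 0.758813
R(sun sensor) = exp(−0.00279 × 100) = 0.756540
R(attitude-control processor) = exp(−0.000603 × 100) = 0.941482
Parallel (gyro assembly and reaction wheel): 1 − (1 − 0.847894)(1 − 0.754274) = 0.962624
Series ([0.962624] and wheel drive electronics): 0.962624 × 0.979317 = 0.942714
Parallel (magnetorquer and sun sensor): 1 − (1 − 0.758813)(1 − 0.756540) = 0.941281
Series ([0.941281] and attitude-control processor): 0.941281 × 0.941482 = 0.886199
Parallel ([0.942714] and [0.886199]): 1 − (1 − 0.942714)(1 − 0.886199) = 0.9935

0.9935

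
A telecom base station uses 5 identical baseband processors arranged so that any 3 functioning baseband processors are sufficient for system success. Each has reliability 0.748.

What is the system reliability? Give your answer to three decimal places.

R = Σ_{i=3}^{5} C(5,i) p^i (1−p)^{5−i} with p = 0.748
C(5,3)·0.748^3·0.252^2 = 0.26577
C(5,4)·0.748^4·0.252^1 = 0.39444
C(5,5)·0.748^5·0.252^0 = 0.23416
Sum = 0.894

0.894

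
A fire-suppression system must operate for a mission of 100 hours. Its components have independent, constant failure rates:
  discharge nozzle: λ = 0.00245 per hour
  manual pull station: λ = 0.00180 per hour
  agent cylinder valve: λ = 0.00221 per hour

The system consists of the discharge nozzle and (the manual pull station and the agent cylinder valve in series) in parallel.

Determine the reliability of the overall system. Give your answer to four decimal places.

0.9282

R(discharge nozzle) = exp(−0.00245 × 100) = 0.782705
R(manual pull station) = exp(−0.00180 × 100) = 0.835270
R(agent cylinder valve) = exp(−0.00221 × 100) = 0.801717
Series (manual pull station and agent cylinder valve): 0.835270 × 0.801717 = 0.669650
Parallel (discharge nozzle and [0.669650]): 1 − (1 − 0.782705)(1 − 0.669650) = 0.9282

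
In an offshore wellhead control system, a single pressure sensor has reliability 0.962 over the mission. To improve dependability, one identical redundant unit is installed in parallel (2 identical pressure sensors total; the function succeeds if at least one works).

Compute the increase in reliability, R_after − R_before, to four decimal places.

0.0366

R_before = 0.962
R_after = 1 − (1 − 0.962)^2 = 0.9986
ΔR = 0.9986 − 0.962 = 0.0366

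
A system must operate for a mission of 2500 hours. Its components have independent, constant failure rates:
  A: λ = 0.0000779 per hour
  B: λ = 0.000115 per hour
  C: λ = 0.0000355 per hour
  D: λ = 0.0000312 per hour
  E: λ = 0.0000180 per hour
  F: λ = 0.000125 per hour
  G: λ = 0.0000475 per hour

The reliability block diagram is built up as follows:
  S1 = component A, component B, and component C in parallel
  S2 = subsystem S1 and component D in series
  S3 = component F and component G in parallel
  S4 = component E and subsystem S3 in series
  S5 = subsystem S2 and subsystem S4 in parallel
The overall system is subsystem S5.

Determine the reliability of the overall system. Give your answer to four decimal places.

0.9943

R(A) = exp(−0.0000779 × 2500) = 0.823040
R(B) = exp(−0.000115 × 2500) = 0.750137
R(C) = exp(−0.0000355 × 2500) = 0.915074
R(D) = exp(−0.0000312 × 2500) = 0.924964
R(E) = exp(−0.0000180 × 2500) = 0.955997
R(F) = exp(−0.000125 × 2500) = 0.731616
R(G) = exp(−0.0000475 × 2500) = 0.888030
Parallel (A, B, and C): 1 − (1 − 0.823040)(1 − 0.750137)(1 − 0.915074) = 0.996245
Series ([0.996245] and D): 0.996245 × 0.924964 = 0.921491
Parallel (F and G): 1 − (1 − 0.731616)(1 − 0.888030) = 0.969949
Series (E and [0.969949]): 0.955997 × 0.969949 = 0.927268
Parallel ([0.921491] and [0.927268]): 1 − (1 − 0.921491)(1 − 0.927268) = 0.9943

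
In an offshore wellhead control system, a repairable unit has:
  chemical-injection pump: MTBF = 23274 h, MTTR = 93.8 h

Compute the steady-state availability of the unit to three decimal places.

0.996

A(chemical-injection pump) = MTBF/(MTBF+MTTR) = 23274/(23274+93.8) = 0.996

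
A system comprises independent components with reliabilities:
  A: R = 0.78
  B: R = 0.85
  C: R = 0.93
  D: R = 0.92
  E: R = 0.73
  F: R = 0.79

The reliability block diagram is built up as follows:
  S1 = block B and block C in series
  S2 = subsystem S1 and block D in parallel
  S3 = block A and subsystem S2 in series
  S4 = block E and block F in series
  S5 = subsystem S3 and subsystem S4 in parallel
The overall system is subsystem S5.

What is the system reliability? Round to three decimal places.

0.901

Series (B and C): 0.85000 × 0.93000 = 0.79050
Parallel ([0.79050] and D): 1 − (1 − 0.79050)(1 − 0.92000) = 0.98324
Series (A and [0.98324]): 0.78000 × 0.98324 = 0.76693
Series (E and F): 0.73000 × 0.79000 = 0.57670
Parallel ([0.76693] and [0.57670]): 1 − (1 − 0.76693)(1 − 0.57670) = 0.901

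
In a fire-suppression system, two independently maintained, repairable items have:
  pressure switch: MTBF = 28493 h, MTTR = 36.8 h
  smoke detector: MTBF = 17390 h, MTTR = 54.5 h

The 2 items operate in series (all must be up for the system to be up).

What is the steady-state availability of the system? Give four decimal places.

A(pressure switch) = MTBF/(MTBF+MTTR) = 28493/(28493+36.8) = 0.998710
A(smoke detector) = MTBF/(MTBF+MTTR) = 17390/(17390+54.5) = 0.996876
Series availability: 0.998710 × 0.996876 = 0.9956

0.9956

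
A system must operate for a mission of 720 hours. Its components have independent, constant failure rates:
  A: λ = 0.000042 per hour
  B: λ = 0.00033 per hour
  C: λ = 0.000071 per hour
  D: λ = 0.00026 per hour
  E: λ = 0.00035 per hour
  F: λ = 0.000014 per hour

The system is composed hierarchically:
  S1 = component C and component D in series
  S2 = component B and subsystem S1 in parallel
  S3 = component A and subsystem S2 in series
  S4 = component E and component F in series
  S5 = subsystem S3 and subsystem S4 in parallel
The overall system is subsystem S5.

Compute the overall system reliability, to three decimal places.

0.983

R(A) = exp(−0.000042 × 720) = 0.97021
R(B) = exp(−0.00033 × 720) = 0.78852
R(C) = exp(−0.000071 × 720) = 0.95016
R(D) = exp(−0.00026 × 720) = 0.82928
R(E) = exp(−0.00035 × 720) = 0.77724
R(F) = exp(−0.000014 × 720) = 0.98997
Series (C and D): 0.95016 × 0.82928 = 0.78795
Parallel (B and [0.78795]): 1 − (1 − 0.78852)(1 − 0.78795) = 0.95516
Series (A and [0.95516]): 0.97021 × 0.95516 = 0.92671
Series (E and F): 0.77724 × 0.98997 = 0.76944
Parallel ([0.92671] and [0.76944]): 1 − (1 − 0.92671)(1 − 0.76944) = 0.983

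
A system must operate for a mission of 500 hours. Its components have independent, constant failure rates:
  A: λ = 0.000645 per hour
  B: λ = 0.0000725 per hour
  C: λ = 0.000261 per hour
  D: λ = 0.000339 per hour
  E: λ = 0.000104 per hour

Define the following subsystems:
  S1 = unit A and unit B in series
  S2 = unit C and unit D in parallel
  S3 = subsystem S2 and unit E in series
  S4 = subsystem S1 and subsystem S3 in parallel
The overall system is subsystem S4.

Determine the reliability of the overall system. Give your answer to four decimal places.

R(A) = exp(−0.000645 × 500) = 0.724336
R(B) = exp(−0.0000725 × 500) = 0.964399
R(C) = exp(−0.000261 × 500) = 0.877656
R(D) = exp(−0.000339 × 500) = 0.844087
R(E) = exp(−0.000104 × 500) = 0.949329
Series (A and B): 0.724336 × 0.964399 = 0.698549
Parallel (C and D): 1 − (1 − 0.877656)(1 − 0.844087) = 0.980925
Series ([0.980925] and E): 0.980925 × 0.949329 = 0.931221
Parallel ([0.698549] and [0.931221]): 1 − (1 − 0.698549)(1 − 0.931221) = 0.9793

0.9793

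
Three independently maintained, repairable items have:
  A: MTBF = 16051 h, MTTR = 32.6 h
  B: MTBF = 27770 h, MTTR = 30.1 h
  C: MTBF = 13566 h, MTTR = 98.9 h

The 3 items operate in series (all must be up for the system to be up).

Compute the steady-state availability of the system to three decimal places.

A(A) = MTBF/(MTBF+MTTR) = 16051/(16051+32.6) = 0.997973
A(B) = MTBF/(MTBF+MTTR) = 27770/(27770+30.1) = 0.998917
A(C) = MTBF/(MTBF+MTTR) = 13566/(13566+98.9) = 0.992762
Series availability: 0.997973 × 0.998917 × 0.992762 = 0.990

0.990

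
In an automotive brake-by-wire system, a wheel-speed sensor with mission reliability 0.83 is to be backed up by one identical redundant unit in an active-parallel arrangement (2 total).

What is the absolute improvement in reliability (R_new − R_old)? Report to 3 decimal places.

R_before = 0.83
R_after = 1 − (1 − 0.83)^2 = 0.971
ΔR = 0.971 − 0.83 = 0.141

0.141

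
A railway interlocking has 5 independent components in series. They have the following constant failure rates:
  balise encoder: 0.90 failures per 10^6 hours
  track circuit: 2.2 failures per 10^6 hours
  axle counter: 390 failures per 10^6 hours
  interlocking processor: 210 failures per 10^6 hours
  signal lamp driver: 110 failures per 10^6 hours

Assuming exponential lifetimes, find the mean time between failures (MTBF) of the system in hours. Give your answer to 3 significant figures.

Series of exponential components: λ_sys = Σ λ_i
λ_sys = 0.00000090 + 0.0000022 + 0.00039 + 0.00021 + 0.00011 = 7.1310e-04 /h
MTBF = 1 / λ_sys = 1400 h

1400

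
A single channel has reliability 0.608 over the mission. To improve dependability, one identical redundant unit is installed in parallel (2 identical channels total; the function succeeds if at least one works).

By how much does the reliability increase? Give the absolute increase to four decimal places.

0.2383

R_before = 0.608
R_after = 1 − (1 − 0.608)^2 = 0.8463
ΔR = 0.8463 − 0.608 = 0.2383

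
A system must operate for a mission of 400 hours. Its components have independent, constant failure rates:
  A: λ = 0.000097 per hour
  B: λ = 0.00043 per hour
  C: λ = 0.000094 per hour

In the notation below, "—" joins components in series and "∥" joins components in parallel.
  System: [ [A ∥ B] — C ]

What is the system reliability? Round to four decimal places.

0.9573

R(A) = exp(−0.000097 × 400) = 0.961943
R(B) = exp(−0.00043 × 400) = 0.841979
R(C) = exp(−0.000094 × 400) = 0.963098
Parallel (A and B): 1 − (1 − 0.961943)(1 − 0.841979) = 0.993986
Series ([0.993986] and C): 0.993986 × 0.963098 = 0.9573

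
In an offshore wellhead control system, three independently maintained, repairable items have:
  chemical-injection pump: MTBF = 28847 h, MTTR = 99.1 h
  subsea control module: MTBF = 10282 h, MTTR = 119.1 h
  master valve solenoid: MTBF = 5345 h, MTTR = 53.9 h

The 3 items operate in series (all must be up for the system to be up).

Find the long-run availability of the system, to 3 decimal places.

A(chemical-injection pump) = MTBF/(MTBF+MTTR) = 28847/(28847+99.1) = 0.996576
A(subsea control module) = MTBF/(MTBF+MTTR) = 10282/(10282+119.1) = 0.988549
A(master valve solenoid) = MTBF/(MTBF+MTTR) = 5345/(5345+53.9) = 0.990016
Series availability: 0.996576 × 0.988549 × 0.990016 = 0.975

0.975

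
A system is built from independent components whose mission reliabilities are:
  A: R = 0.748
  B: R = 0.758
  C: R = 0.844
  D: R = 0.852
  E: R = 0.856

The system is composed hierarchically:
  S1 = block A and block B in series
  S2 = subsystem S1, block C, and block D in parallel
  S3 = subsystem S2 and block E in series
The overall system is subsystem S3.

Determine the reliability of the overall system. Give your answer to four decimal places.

Series (A and B): 0.748000 × 0.758000 = 0.566984
Parallel ([0.566984], C, and D): 1 − (1 − 0.566984)(1 − 0.844000)(1 − 0.852000) = 0.990003
Series ([0.990003] and E): 0.990003 × 0.856000 = 0.8474

0.8474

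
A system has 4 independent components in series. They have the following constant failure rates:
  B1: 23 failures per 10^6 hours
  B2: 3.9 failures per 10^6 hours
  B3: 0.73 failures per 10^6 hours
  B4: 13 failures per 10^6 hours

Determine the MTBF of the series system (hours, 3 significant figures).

Series of exponential components: λ_sys = Σ λ_i
λ_sys = 0.000023 + 0.0000039 + 0.00000073 + 0.000013 = 4.0630e-05 /h
MTBF = 1 / λ_sys = 24600 h

24600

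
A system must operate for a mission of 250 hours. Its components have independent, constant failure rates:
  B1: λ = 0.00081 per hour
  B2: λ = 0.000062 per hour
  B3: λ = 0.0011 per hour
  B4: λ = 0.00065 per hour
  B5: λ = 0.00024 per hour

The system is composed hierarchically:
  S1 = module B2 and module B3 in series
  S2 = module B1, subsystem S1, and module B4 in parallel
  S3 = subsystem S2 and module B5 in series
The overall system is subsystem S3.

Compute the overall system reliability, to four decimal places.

R(B1) = exp(−0.00081 × 250) = 0.816686
R(B2) = exp(−0.000062 × 250) = 0.984620
R(B3) = exp(−0.0011 × 250) = 0.759572
R(B4) = exp(−0.00065 × 250) = 0.850016
R(B5) = exp(−0.00024 × 250) = 0.941765
Series (B2 and B3): 0.984620 × 0.759572 = 0.747890
Parallel (B1, [0.747890], and B4): 1 − (1 − 0.816686)(1 − 0.747890)(1 − 0.850016) = 0.993068
Series ([0.993068] and B5): 0.993068 × 0.941765 = 0.9352

0.9352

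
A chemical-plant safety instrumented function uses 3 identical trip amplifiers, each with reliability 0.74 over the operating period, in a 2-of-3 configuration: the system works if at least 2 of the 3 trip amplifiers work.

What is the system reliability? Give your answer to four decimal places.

R = Σ_{i=2}^{3} C(3,i) p^i (1−p)^{3−i} with p = 0.74
C(3,2)·0.74^2·0.26^1 = 0.427128
C(3,3)·0.74^3·0.26^0 = 0.405224
Sum = 0.8324

0.8324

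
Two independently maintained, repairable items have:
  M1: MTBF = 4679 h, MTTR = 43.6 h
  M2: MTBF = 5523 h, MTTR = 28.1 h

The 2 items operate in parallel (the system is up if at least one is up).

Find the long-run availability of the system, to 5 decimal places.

A(M1) = MTBF/(MTBF+MTTR) = 4679/(4679+43.6) = 0.990768
A(M2) = MTBF/(MTBF+MTTR) = 5523/(5523+28.1) = 0.994938
Parallel availability: 1 − (1 − 0.990768)(1 − 0.994938) = 0.99995

0.99995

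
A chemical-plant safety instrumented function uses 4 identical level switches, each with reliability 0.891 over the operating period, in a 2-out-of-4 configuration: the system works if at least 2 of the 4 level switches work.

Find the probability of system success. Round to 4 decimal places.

0.9952

R = Σ_{i=2}^{4} C(4,i) p^i (1−p)^{4−i} with p = 0.891
C(4,2)·0.891^2·0.109^2 = 0.056593
C(4,3)·0.891^3·0.109^1 = 0.308404
C(4,4)·0.891^4·0.109^0 = 0.630247
Sum = 0.9952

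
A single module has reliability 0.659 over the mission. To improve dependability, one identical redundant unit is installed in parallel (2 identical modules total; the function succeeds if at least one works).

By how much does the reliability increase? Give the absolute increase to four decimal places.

0.2247

R_before = 0.659
R_after = 1 − (1 − 0.659)^2 = 0.8837
ΔR = 0.8837 − 0.659 = 0.2247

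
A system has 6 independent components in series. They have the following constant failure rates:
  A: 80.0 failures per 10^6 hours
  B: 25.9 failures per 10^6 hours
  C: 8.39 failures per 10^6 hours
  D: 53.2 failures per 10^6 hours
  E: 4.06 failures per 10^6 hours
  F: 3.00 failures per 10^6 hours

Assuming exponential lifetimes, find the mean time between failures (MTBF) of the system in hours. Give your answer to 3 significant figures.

5730

Series of exponential components: λ_sys = Σ λ_i
λ_sys = 0.0000800 + 0.0000259 + 0.00000839 + 0.0000532 + 0.00000406 + 0.00000300 = 1.7455e-04 /h
MTBF = 1 / λ_sys = 5730 h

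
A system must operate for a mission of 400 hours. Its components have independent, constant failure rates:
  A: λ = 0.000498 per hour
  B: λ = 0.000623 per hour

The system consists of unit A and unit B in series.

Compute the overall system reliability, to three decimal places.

R(A) = exp(−0.000498 × 400) = 0.81939
R(B) = exp(−0.000623 × 400) = 0.77942
Series (A and B): 0.81939 × 0.77942 = 0.639

0.639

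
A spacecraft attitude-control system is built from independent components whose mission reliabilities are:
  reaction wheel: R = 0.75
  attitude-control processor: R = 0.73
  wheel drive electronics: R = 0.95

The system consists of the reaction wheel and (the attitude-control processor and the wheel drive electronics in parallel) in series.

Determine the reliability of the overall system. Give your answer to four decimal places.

0.7399

Parallel (attitude-control processor and wheel drive electronics): 1 − (1 − 0.730000)(1 − 0.950000) = 0.986500
Series (reaction wheel and [0.986500]): 0.750000 × 0.986500 = 0.7399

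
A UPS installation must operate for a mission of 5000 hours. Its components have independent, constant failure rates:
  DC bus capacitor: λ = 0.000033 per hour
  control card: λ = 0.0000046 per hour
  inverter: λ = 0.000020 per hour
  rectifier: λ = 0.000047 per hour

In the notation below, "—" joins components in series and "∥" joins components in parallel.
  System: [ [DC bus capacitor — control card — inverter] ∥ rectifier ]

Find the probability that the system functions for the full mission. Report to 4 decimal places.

0.9476

R(DC bus capacitor) = exp(−0.000033 × 5000) = 0.847894
R(control card) = exp(−0.0000046 × 5000) = 0.977262
R(inverter) = exp(−0.000020 × 5000) = 0.904837
R(rectifier) = exp(−0.000047 × 5000) = 0.790571
Series (DC bus capacitor, control card, and inverter): 0.847894 × 0.977262 × 0.904837 = 0.749761
Parallel ([0.749761] and rectifier): 1 − (1 − 0.749761)(1 − 0.790571) = 0.9476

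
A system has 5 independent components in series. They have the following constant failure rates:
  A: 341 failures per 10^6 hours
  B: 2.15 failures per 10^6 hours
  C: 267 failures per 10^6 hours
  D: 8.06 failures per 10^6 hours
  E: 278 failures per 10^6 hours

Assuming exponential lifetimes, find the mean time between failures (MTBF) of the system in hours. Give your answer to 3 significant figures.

1120

Series of exponential components: λ_sys = Σ λ_i
λ_sys = 0.000341 + 0.00000215 + 0.000267 + 0.00000806 + 0.000278 = 8.9621e-04 /h
MTBF = 1 / λ_sys = 1120 h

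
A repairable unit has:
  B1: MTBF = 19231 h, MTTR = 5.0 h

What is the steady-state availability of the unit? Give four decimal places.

0.9997

A(B1) = MTBF/(MTBF+MTTR) = 19231/(19231+5.0) = 0.9997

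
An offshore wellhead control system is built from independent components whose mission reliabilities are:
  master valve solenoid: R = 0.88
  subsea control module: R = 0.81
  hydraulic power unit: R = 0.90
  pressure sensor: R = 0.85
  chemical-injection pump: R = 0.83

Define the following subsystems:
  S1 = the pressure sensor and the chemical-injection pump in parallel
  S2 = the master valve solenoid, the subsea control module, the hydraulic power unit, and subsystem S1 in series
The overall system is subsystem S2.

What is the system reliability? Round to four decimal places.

Parallel (pressure sensor and chemical-injection pump): 1 − (1 − 0.850000)(1 − 0.830000) = 0.974500
Series (master valve solenoid, subsea control module, hydraulic power unit, and [0.974500]): 0.880000 × 0.810000 × 0.900000 × 0.974500 = 0.6252

0.6252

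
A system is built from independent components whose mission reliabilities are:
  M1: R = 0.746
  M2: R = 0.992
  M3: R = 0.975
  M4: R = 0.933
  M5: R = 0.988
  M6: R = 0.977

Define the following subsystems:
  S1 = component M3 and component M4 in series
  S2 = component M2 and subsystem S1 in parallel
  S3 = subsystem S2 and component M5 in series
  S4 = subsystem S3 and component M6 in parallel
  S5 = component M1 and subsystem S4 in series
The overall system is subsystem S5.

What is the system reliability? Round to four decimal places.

Series (M3 and M4): 0.975000 × 0.933000 = 0.909675
Parallel (M2 and [0.909675]): 1 − (1 − 0.992000)(1 − 0.909675) = 0.999277
Series ([0.999277] and M5): 0.999277 × 0.988000 = 0.987286
Parallel ([0.987286] and M6): 1 − (1 − 0.987286)(1 − 0.977000) = 0.999708
Series (M1 and [0.999708]): 0.746000 × 0.999708 = 0.7458

0.7458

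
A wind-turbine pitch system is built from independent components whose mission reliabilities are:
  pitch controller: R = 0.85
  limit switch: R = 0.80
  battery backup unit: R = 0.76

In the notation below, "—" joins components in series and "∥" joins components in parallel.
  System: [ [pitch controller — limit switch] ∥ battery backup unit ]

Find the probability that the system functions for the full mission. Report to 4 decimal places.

Series (pitch controller and limit switch): 0.850000 × 0.800000 = 0.680000
Parallel ([0.680000] and battery backup unit): 1 − (1 − 0.680000)(1 − 0.760000) = 0.9232

0.9232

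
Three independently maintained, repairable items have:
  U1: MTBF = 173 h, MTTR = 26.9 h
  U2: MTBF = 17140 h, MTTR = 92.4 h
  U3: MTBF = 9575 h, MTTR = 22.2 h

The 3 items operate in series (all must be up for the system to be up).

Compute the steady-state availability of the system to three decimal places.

0.859

A(U1) = MTBF/(MTBF+MTTR) = 173/(173+26.9) = 0.865433
A(U2) = MTBF/(MTBF+MTTR) = 17140/(17140+92.4) = 0.994638
A(U3) = MTBF/(MTBF+MTTR) = 9575/(9575+22.2) = 0.997687
Series availability: 0.865433 × 0.994638 × 0.997687 = 0.859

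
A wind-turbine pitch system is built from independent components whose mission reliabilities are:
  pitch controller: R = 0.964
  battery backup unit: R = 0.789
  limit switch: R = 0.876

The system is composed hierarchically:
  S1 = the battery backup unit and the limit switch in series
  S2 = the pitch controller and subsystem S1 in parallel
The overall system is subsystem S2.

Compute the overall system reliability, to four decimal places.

Series (battery backup unit and limit switch): 0.789000 × 0.876000 = 0.691164
Parallel (pitch controller and [0.691164]): 1 − (1 − 0.964000)(1 − 0.691164) = 0.9889

0.9889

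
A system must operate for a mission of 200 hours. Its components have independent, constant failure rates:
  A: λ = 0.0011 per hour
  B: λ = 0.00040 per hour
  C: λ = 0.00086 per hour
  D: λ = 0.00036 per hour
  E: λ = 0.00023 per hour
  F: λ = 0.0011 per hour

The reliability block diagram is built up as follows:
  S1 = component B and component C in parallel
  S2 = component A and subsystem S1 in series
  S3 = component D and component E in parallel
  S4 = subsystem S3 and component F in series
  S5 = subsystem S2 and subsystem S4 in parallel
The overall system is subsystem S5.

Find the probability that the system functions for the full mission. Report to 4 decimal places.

0.9586

R(A) = exp(−0.0011 × 200) = 0.802519
R(B) = exp(−0.00040 × 200) = 0.923116
R(C) = exp(−0.00086 × 200) = 0.841979
R(D) = exp(−0.00036 × 200) = 0.930531
R(E) = exp(−0.00023 × 200) = 0.955042
R(F) = exp(−0.0011 × 200) = 0.802519
Parallel (B and C): 1 − (1 − 0.923116)(1 − 0.841979) = 0.987851
Series (A and [0.987851]): 0.802519 × 0.987851 = 0.792769
Parallel (D and E): 1 − (1 − 0.930531)(1 − 0.955042) = 0.996877
Series ([0.996877] and F): 0.996877 × 0.802519 = 0.800013
Parallel ([0.792769] and [0.800013]): 1 − (1 − 0.792769)(1 − 0.800013) = 0.9586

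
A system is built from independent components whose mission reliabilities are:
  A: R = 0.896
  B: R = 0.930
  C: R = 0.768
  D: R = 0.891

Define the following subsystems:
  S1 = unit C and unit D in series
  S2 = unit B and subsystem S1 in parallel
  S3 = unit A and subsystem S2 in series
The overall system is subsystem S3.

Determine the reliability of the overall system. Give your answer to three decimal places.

Series (C and D): 0.76800 × 0.89100 = 0.68429
Parallel (B and [0.68429]): 1 − (1 − 0.93000)(1 − 0.68429) = 0.97790
Series (A and [0.97790]): 0.89600 × 0.97790 = 0.876

0.876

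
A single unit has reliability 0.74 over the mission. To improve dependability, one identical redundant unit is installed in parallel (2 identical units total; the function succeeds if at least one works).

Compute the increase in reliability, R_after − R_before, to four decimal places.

0.1924

R_before = 0.74
R_after = 1 − (1 − 0.74)^2 = 0.9324
ΔR = 0.9324 − 0.74 = 0.1924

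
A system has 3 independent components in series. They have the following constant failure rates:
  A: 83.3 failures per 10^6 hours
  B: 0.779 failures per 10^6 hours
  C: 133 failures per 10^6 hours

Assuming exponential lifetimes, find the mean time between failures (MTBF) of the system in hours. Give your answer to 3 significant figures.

Series of exponential components: λ_sys = Σ λ_i
λ_sys = 0.0000833 + 0.000000779 + 0.000133 = 2.1708e-04 /h
MTBF = 1 / λ_sys = 4610 h

4610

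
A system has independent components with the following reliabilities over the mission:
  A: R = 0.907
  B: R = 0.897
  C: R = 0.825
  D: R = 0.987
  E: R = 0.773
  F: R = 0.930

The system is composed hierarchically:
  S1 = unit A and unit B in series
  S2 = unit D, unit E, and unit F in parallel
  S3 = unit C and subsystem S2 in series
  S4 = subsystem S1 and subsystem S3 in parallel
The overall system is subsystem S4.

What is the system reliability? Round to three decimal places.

Series (A and B): 0.90700 × 0.89700 = 0.81358
Parallel (D, E, and F): 1 − (1 − 0.98700)(1 − 0.77300)(1 − 0.93000) = 0.99979
Series (C and [0.99979]): 0.82500 × 0.99979 = 0.82483
Parallel ([0.81358] and [0.82483]): 1 − (1 − 0.81358)(1 − 0.82483) = 0.967

0.967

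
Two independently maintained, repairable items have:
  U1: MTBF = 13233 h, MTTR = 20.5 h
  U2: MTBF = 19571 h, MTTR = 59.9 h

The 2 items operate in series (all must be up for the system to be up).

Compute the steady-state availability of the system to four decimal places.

A(U1) = MTBF/(MTBF+MTTR) = 13233/(13233+20.5) = 0.998453
A(U2) = MTBF/(MTBF+MTTR) = 19571/(19571+59.9) = 0.996949
Series availability: 0.998453 × 0.996949 = 0.9954

0.9954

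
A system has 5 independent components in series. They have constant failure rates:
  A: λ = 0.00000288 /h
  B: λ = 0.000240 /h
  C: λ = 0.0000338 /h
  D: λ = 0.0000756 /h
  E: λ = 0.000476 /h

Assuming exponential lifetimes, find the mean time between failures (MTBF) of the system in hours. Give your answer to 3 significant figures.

1210

Series of exponential components: λ_sys = Σ λ_i
λ_sys = 0.00000288 + 0.000240 + 0.0000338 + 0.0000756 + 0.000476 = 8.2828e-04 /h
MTBF = 1 / λ_sys = 1210 h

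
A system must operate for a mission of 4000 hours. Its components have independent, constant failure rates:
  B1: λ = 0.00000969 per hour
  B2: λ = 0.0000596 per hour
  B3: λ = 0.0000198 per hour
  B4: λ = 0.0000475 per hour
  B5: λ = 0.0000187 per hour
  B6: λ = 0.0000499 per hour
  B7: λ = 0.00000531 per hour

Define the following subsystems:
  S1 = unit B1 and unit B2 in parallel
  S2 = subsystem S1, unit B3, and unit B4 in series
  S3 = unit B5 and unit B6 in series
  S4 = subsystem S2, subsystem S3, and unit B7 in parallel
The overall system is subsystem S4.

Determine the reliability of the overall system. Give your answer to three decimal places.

0.999

R(B1) = exp(−0.00000969 × 4000) = 0.96198
R(B2) = exp(−0.0000596 × 4000) = 0.78789
R(B3) = exp(−0.0000198 × 4000) = 0.92386
R(B4) = exp(−0.0000475 × 4000) = 0.82696
R(B5) = exp(−0.0000187 × 4000) = 0.92793
R(B6) = exp(−0.0000499 × 4000) = 0.81906
R(B7) = exp(−0.00000531 × 4000) = 0.97898
Parallel (B1 and B2): 1 − (1 − 0.96198)(1 − 0.78789) = 0.99194
Series ([0.99194], B3, and B4): 0.99194 × 0.92386 × 0.82696 = 0.75784
Series (B5 and B6): 0.92793 × 0.81906 = 0.76003
Parallel ([0.75784], [0.76003], and B7): 1 − (1 − 0.75784)(1 − 0.76003)(1 − 0.97898) = 0.999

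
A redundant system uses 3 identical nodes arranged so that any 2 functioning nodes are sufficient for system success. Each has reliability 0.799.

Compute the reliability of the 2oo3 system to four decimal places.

R = Σ_{i=2}^{3} C(3,i) p^i (1−p)^{3−i} with p = 0.799
C(3,2)·0.799^2·0.201^1 = 0.384956
C(3,3)·0.799^3·0.201^0 = 0.510082
Sum = 0.8950

0.8950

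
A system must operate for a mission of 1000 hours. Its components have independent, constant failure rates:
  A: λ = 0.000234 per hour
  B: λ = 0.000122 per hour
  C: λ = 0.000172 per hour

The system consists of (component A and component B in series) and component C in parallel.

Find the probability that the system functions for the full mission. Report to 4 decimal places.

0.9527

R(A) = exp(−0.000234 × 1000) = 0.791362
R(B) = exp(−0.000122 × 1000) = 0.885148
R(C) = exp(−0.000172 × 1000) = 0.841979
Series (A and B): 0.791362 × 0.885148 = 0.700472
Parallel ([0.700472] and C): 1 − (1 − 0.700472)(1 − 0.841979) = 0.9527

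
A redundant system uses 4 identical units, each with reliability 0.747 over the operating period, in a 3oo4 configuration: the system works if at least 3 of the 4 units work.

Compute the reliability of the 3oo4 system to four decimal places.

R = Σ_{i=3}^{4} C(4,i) p^i (1−p)^{4−i} with p = 0.747
C(4,3)·0.747^3·0.253^1 = 0.421835
C(4,4)·0.747^4·0.253^0 = 0.311374
Sum = 0.7332

0.7332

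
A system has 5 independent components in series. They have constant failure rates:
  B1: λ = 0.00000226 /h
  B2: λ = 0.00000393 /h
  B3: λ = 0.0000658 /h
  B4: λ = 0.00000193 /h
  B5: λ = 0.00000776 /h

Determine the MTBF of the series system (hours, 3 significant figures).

12200

Series of exponential components: λ_sys = Σ λ_i
λ_sys = 0.00000226 + 0.00000393 + 0.0000658 + 0.00000193 + 0.00000776 = 8.1680e-05 /h
MTBF = 1 / λ_sys = 12200 h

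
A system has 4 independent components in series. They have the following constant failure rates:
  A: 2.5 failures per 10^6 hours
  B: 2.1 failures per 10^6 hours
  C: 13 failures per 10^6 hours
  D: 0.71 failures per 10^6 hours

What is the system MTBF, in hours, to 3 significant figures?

Series of exponential components: λ_sys = Σ λ_i
λ_sys = 0.0000025 + 0.0000021 + 0.000013 + 0.00000071 = 1.8310e-05 /h
MTBF = 1 / λ_sys = 54600 h

54600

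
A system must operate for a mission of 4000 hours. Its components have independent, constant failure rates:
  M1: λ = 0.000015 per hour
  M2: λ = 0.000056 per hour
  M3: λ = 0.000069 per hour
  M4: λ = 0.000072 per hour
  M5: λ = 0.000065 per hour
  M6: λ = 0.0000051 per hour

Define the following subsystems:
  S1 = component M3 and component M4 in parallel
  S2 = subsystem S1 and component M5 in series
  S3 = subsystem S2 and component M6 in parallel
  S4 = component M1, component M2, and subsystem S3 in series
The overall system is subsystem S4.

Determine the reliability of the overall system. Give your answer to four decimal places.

R(M1) = exp(−0.000015 × 4000) = 0.941765
R(M2) = exp(−0.000056 × 4000) = 0.799315
R(M3) = exp(−0.000069 × 4000) = 0.758813
R(M4) = exp(−0.000072 × 4000) = 0.749762
R(M5) = exp(−0.000065 × 4000) = 0.771052
R(M6) = exp(−0.0000051 × 4000) = 0.979807
Parallel (M3 and M4): 1 − (1 − 0.758813)(1 − 0.749762) = 0.939646
Series ([0.939646] and M5): 0.939646 × 0.771052 = 0.724516
Parallel ([0.724516] and M6): 1 − (1 − 0.724516)(1 − 0.979807) = 0.994437
Series (M1, M2, and [0.994437]): 0.941765 × 0.799315 × 0.994437 = 0.7486

0.7486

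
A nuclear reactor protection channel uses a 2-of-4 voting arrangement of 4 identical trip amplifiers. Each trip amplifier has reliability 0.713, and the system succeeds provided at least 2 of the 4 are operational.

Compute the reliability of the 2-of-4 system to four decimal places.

R = Σ_{i=2}^{4} C(4,i) p^i (1−p)^{4−i} with p = 0.713
C(4,2)·0.713^2·0.287^2 = 0.251243
C(4,3)·0.713^3·0.287^1 = 0.416112
C(4,4)·0.713^4·0.287^0 = 0.258439
Sum = 0.9258

0.9258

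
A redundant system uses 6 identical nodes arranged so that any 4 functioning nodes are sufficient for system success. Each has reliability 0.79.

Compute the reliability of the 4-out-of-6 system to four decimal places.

0.8885

R = Σ_{i=4}^{6} C(6,i) p^i (1−p)^{6−i} with p = 0.79
C(6,4)·0.79^4·0.21^2 = 0.257655
C(6,5)·0.79^5·0.21^1 = 0.387709
C(6,6)·0.79^6·0.21^0 = 0.243087
Sum = 0.8885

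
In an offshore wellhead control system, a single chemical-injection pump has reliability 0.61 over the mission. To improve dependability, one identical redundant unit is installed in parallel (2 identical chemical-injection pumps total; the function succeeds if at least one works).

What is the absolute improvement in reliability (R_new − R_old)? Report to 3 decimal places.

R_before = 0.61
R_after = 1 − (1 − 0.61)^2 = 0.848
ΔR = 0.848 − 0.61 = 0.238

0.238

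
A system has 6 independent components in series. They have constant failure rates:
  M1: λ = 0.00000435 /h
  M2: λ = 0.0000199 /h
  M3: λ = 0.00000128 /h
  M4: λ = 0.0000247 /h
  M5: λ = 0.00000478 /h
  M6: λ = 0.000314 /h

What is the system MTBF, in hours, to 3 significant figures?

Series of exponential components: λ_sys = Σ λ_i
λ_sys = 0.00000435 + 0.0000199 + 0.00000128 + 0.0000247 + 0.00000478 + 0.000314 = 3.6901e-04 /h
MTBF = 1 / λ_sys = 2710 h

2710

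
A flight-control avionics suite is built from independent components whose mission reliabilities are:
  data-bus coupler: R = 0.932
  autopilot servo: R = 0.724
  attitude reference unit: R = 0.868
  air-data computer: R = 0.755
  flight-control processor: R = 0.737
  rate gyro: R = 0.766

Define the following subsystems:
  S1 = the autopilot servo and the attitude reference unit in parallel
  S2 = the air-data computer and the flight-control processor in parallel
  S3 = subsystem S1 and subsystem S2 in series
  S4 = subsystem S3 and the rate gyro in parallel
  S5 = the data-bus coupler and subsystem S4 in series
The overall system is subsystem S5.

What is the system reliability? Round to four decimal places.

0.9105

Parallel (autopilot servo and attitude reference unit): 1 − (1 − 0.724000)(1 − 0.868000) = 0.963568
Parallel (air-data computer and flight-control processor): 1 − (1 − 0.755000)(1 − 0.737000) = 0.935565
Series ([0.963568] and [0.935565]): 0.963568 × 0.935565 = 0.901480
Parallel ([0.901480] and rate gyro): 1 − (1 − 0.901480)(1 − 0.766000) = 0.976946
Series (data-bus coupler and [0.976946]): 0.932000 × 0.976946 = 0.9105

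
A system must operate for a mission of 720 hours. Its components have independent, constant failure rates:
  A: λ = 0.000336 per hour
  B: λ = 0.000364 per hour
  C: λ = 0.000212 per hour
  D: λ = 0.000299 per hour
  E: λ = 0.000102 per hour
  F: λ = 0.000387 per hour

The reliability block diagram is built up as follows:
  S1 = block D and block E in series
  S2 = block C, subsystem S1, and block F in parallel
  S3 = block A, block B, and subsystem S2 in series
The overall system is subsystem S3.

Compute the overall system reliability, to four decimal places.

0.5989

R(A) = exp(−0.000336 × 720) = 0.785119
R(B) = exp(−0.000364 × 720) = 0.769449
R(C) = exp(−0.000212 × 720) = 0.858439
R(D) = exp(−0.000299 × 720) = 0.806316
R(E) = exp(−0.000102 × 720) = 0.929192
R(F) = exp(−0.000387 × 720) = 0.756812
Series (D and E): 0.806316 × 0.929192 = 0.749222
Parallel (C, [0.749222], and F): 1 − (1 − 0.858439)(1 − 0.749222)(1 − 0.756812) = 0.991367
Series (A, B, and [0.991367]): 0.785119 × 0.769449 × 0.991367 = 0.5989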